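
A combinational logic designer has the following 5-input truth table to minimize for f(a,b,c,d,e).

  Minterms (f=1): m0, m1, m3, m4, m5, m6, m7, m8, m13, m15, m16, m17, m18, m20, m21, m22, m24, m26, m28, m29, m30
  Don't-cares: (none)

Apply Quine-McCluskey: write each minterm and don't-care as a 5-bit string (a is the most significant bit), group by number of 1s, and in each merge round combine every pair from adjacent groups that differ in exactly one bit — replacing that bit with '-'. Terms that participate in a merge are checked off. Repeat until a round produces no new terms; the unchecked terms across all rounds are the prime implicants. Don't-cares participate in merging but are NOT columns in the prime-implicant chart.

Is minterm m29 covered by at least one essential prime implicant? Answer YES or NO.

NO

Round 0: 00000✓ 00001✓ 00011✓ 00100✓ 00101✓ 00110✓ 00111✓ 01000✓ 01101✓ 01111✓ 10000✓ 10001✓ 10010✓ 10100✓ 10101✓ 10110✓ 11000✓ 11010✓ 11100✓ 11101✓ 11110✓
Round 1: -0000✓ -0001✓ -0100✓ -0101✓ -0110✓ -1000✓ -1101✓ 0-000✓ 0-101✓ 0-111✓ 00-00✓ 00-01✓ 00-11✓ 000-1✓ 0000-✓ 001-0✓ 001-1✓ 0010-✓ 0011-✓ 011-1✓ 1-000✓ 1-010✓ 1-100✓ 1-101✓ 1-110✓ 10-00✓ 10-01✓ 10-10✓ 100-0✓ 1000-✓ 101-0✓ 1010-✓ 11-00✓ 11-10✓ 110-0✓ 111-0✓ 1110-✓
Round 2: --000 --101 -0-00✓ -0-01✓ -000-✓ -01-0 -010-✓ 0-1-1 00--1 00-0-✓ 001-- 1--00✓ 1--10✓ 1-0-0✓ 1-1-0✓ 1-10- 10--0✓ 10-0-✓ 11--0✓
Round 3: -0-0- 1---0
PIs = {--000, --101, -0-0-, -01-0, 0-1-1, 00--1, 001--, 1---0, 1-10-}
Coverage chart:
  m0: --000,-0-0-
  m1: -0-0-,00--1
  m3: 00--1 ←essential
  m4: -0-0-,-01-0,001--
  m5: --101,-0-0-,0-1-1,00--1,001--
  m6: -01-0,001--
  m7: 0-1-1,00--1,001--
  m8: --000 ←essential
  m13: --101,0-1-1
  m15: 0-1-1 ←essential
  m16: --000,-0-0-,1---0
  m17: -0-0- ←essential
  m18: 1---0 ←essential
  m20: -0-0-,-01-0,1---0,1-10-
  m21: --101,-0-0-,1-10-
  m22: -01-0,1---0
  m24: --000,1---0
  m26: 1---0 ←essential
  m28: 1---0,1-10-
  m29: --101,1-10-
  m30: 1---0 ←essential
Essential: --000, -0-0-, 0-1-1, 00--1, 1---0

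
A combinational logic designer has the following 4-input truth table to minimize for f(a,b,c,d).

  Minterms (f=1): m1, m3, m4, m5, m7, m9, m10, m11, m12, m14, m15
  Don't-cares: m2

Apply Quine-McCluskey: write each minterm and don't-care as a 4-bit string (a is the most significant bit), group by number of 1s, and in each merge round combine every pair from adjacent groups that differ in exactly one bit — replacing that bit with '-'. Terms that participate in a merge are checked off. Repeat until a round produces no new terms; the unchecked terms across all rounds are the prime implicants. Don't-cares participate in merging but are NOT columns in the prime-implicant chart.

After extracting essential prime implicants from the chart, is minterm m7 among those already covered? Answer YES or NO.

NO

size-2^0 implicants → 0001(✓)  0010(✓)  0011(✓)  0100(✓)  0101(✓)  0111(✓)  1001(✓)  1010(✓)  1011(✓)  1100(✓)  1110(✓)  1111(✓)
size-2^1 implicants → -001(✓)  -010(✓)  -011(✓)  -100  -111(✓)  0-01(✓)  0-11(✓)  00-1(✓)  001-(✓)  01-1(✓)  010-  1-10(✓)  1-11(✓)  10-1(✓)  101-(✓)  11-0  111-(✓)
size-2^2 implicants → --11  -0-1  -01-  0--1  1-1-
Unchecked terms (primes): --11, -0-1, -01-, -100, 0--1, 010-, 1-1-, 11-0
Minterm coverage:
  m1 ⊆ -0-1,0--1
  m3 ⊆ --11,-0-1,-01-,0--1
  m4 ⊆ -100,010-
  m5 ⊆ 0--1,010-
  m7 ⊆ --11,0--1
  m9 ⊆ -0-1 [E]
  m10 ⊆ -01-,1-1-
  m11 ⊆ --11,-0-1,-01-,1-1-
  m12 ⊆ -100,11-0
  m14 ⊆ 1-1-,11-0
  m15 ⊆ --11,1-1-
E = {-0-1}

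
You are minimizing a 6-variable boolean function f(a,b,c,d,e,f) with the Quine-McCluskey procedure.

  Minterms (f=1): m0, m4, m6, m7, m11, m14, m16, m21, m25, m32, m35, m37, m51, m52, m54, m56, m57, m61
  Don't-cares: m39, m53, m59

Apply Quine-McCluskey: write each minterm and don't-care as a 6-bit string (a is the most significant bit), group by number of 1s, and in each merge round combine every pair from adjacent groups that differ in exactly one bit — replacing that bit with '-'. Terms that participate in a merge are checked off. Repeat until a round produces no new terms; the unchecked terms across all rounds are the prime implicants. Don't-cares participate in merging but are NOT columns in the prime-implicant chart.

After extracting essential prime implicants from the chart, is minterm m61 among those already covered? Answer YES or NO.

[col 0] 000000*, 000100*, 000110*, 000111*, 001011, 001110*, 010000*, 010101*, 011001*, 100000*, 100011*, 100101*, 100111*, 110011*, 110100*, 110101*, 110110*, 111000*, 111001*, 111011*, 111101*
[col 1] -00000, -00111, -10101, -11001, 0-0000, 00-110, 000-00, 0001-0, 00011-, 1-0011, 1-0101, 100-11, 1001-1, 11-011, 11-101, 1101-0, 11010-, 111-01, 1110-1, 11100-
Prime implicants: -00000, -00111, -10101, -11001, 0-0000, 00-110, 000-00, 0001-0, 00011-, 001011, 1-0011, 1-0101, 100-11, 1001-1, 11-011, 11-101, 1101-0, 11010-, 111-01, 1110-1, 11100-
PI chart (minterm → PIs covering it):
  0 | -00000,0-0000,000-00
  4 | 000-00,0001-0
  6 | 00-110,0001-0,00011-
  7 | -00111,00011-
  11 | 001011  (sole → essential)
  14 | 00-110  (sole → essential)
  16 | 0-0000  (sole → essential)
  21 | -10101  (sole → essential)
  25 | -11001  (sole → essential)
  32 | -00000  (sole → essential)
  35 | 1-0011,100-11
  37 | 1-0101,1001-1
  51 | 1-0011,11-011
  52 | 1101-0,11010-
  54 | 1101-0  (sole → essential)
  56 | 11100-  (sole → essential)
  57 | -11001,111-01,1110-1,11100-
  61 | 11-101,111-01
Essential prime implicants: -00000, -10101, -11001, 0-0000, 00-110, 001011, 1101-0, 11100-

NO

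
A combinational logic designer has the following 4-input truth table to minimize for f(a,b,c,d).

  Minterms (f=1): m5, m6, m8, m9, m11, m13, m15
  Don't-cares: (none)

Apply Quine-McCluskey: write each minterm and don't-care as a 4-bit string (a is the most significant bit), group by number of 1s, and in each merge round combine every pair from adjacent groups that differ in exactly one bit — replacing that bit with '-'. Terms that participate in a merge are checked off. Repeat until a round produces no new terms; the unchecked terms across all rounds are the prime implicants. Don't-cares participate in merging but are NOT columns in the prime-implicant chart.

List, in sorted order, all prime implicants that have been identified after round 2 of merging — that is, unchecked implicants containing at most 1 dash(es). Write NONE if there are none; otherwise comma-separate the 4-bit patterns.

-101, 0110, 100-

[col 0] 0101*, 0110, 1000*, 1001*, 1011*, 1101*, 1111*
[col 1] -101, 1-01*, 1-11*, 10-1*, 100-, 11-1*
[col 2] 1--1
Prime implicants: -101, 0110, 1--1, 100-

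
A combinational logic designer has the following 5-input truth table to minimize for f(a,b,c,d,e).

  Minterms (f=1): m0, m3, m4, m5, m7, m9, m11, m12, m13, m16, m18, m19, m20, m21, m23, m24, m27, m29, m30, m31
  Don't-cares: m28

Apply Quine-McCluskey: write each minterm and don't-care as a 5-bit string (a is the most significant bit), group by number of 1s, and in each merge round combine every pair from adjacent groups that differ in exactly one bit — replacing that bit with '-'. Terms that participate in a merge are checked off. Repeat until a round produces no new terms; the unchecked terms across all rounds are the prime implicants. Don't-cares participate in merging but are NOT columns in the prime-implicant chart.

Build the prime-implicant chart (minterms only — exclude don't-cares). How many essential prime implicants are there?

4

Round 0: 00000✓ 00011✓ 00100✓ 00101✓ 00111✓ 01001✓ 01011✓ 01100✓ 01101✓ 10000✓ 10010✓ 10011✓ 10100✓ 10101✓ 10111✓ 11000✓ 11011✓ 11100✓ 11101✓ 11110✓ 11111✓
Round 1: -0000✓ -0011✓ -0100✓ -0101✓ -0111✓ -1011✓ -1100✓ -1101✓ 0-011✓ 0-100✓ 0-101✓ 00-00✓ 00-11✓ 001-1✓ 0010-✓ 01-01 010-1 0110-✓ 1-000✓ 1-011✓ 1-100✓ 1-101✓ 1-111✓ 10-00✓ 10-11✓ 100-0 1001- 101-1✓ 1010-✓ 11-00✓ 11-11✓ 111-0✓ 111-1✓ 1110-✓ 1111-✓
Round 2: --011 --100✓ --101✓ -0-00 -0-11 -01-1 -010-✓ -110-✓ 0-10-✓ 1--00 1--11 1-1-1 1-10-✓ 111--
Round 3: --10-
PIs = {--011, --10-, -0-00, -0-11, -01-1, 01-01, 010-1, 1--00, 1--11, 1-1-1, 100-0, 1001-, 111--}
Coverage chart:
  m0: -0-00 ←essential
  m3: --011,-0-11
  m4: --10-,-0-00
  m5: --10-,-01-1
  m7: -0-11,-01-1
  m9: 01-01,010-1
  m11: --011,010-1
  m12: --10- ←essential
  m13: --10-,01-01
  m16: -0-00,1--00,100-0
  m18: 100-0,1001-
  m19: --011,-0-11,1--11,1001-
  m20: --10-,-0-00,1--00
  m21: --10-,-01-1,1-1-1
  m23: -0-11,-01-1,1--11,1-1-1
  m24: 1--00 ←essential
  m27: --011,1--11
  m29: --10-,1-1-1,111--
  m30: 111-- ←essential
  m31: 1--11,1-1-1,111--
Essential: --10-, -0-00, 1--00, 111--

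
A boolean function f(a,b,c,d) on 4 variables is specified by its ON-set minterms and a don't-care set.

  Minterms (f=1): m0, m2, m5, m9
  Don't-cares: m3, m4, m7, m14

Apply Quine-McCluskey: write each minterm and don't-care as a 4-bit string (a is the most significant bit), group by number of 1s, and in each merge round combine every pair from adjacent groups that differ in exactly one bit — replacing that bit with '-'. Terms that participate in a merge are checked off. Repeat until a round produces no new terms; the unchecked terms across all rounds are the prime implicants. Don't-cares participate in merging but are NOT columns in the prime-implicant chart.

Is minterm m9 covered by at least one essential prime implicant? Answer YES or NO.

YES

size-2^0 implicants → 0000(✓)  0010(✓)  0011(✓)  0100(✓)  0101(✓)  0111(✓)  1001  1110
size-2^1 implicants → 0-00  0-11  00-0  001-  01-1  010-
Unchecked terms (primes): 0-00, 0-11, 00-0, 001-, 01-1, 010-, 1001, 1110
Minterm coverage:
  m0 ⊆ 0-00,00-0
  m2 ⊆ 00-0,001-
  m5 ⊆ 01-1,010-
  m9 ⊆ 1001 [E]
E = {1001}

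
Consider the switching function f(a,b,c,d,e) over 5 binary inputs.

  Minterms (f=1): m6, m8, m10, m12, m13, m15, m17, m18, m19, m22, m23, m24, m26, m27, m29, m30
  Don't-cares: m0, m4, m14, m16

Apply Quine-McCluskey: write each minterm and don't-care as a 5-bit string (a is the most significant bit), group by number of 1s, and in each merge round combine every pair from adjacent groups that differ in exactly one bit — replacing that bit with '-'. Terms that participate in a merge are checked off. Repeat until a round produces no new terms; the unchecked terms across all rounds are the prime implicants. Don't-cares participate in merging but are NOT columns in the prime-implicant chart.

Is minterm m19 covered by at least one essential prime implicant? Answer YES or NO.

[col 0] 00000*, 00100*, 00110*, 01000*, 01010*, 01100*, 01101*, 01110*, 01111*, 10000*, 10001*, 10010*, 10011*, 10110*, 10111*, 11000*, 11010*, 11011*, 11101*, 11110*
[col 1] -0000*, -0110*, -1000*, -1010*, -1101, -1110*, 0-000*, 0-100*, 0-110*, 00-00*, 001-0*, 01-00*, 01-10*, 010-0*, 011-0*, 011-1*, 0110-*, 0111-*, 1-000*, 1-010*, 1-011*, 1-110*, 10-10*, 10-11*, 100-0*, 100-1*, 1000-*, 1001-*, 1011-*, 11-10*, 110-0*, 1101-*
[col 2] --000, --110, -1-10, -10-0, 0--00, 0-1-0, 01--0, 011--, 1--10, 1-0-0, 1-01-, 10-1-, 100--
Prime implicants: --000, --110, -1-10, -10-0, -1101, 0--00, 0-1-0, 01--0, 011--, 1--10, 1-0-0, 1-01-, 10-1-, 100--
PI chart (minterm → PIs covering it):
  6 | --110,0-1-0
  8 | --000,-10-0,0--00,01--0
  10 | -1-10,-10-0,01--0
  12 | 0--00,0-1-0,01--0,011--
  13 | -1101,011--
  15 | 011--  (sole → essential)
  17 | 100--  (sole → essential)
  18 | 1--10,1-0-0,1-01-,10-1-,100--
  19 | 1-01-,10-1-,100--
  22 | --110,1--10,10-1-
  23 | 10-1-  (sole → essential)
  24 | --000,-10-0,1-0-0
  26 | -1-10,-10-0,1--10,1-0-0,1-01-
  27 | 1-01-  (sole → essential)
  29 | -1101  (sole → essential)
  30 | --110,-1-10,1--10
Essential prime implicants: -1101, 011--, 1-01-, 10-1-, 100--

YES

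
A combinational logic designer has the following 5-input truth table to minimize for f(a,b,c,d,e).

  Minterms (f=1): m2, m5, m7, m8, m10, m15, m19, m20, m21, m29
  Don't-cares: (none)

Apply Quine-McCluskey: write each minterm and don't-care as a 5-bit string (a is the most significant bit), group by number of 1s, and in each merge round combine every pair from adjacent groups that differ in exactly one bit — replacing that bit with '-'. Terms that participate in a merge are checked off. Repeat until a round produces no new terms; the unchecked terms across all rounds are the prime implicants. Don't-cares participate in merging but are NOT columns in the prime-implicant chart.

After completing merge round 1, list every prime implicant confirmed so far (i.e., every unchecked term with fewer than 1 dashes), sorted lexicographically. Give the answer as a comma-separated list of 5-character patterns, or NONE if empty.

Round 0: 00010✓ 00101✓ 00111✓ 01000✓ 01010✓ 01111✓ 10011 10100✓ 10101✓ 11101✓
Round 1: -0101 0-010 0-111 001-1 010-0 1-101 1010-
PIs = {-0101, 0-010, 0-111, 001-1, 010-0, 1-101, 10011, 1010-}

10011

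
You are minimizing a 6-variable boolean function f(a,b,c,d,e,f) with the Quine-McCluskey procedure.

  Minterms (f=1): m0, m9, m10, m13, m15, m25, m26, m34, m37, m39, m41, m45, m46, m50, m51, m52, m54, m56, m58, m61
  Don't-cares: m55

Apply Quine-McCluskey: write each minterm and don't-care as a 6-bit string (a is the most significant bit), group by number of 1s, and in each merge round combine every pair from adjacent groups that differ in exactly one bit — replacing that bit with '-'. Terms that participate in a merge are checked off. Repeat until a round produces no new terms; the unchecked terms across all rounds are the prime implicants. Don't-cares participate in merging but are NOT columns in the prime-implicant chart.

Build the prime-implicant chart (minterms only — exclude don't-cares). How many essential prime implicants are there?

11

Round 0: 000000 001001✓ 001010✓ 001101✓ 001111✓ 011001✓ 011010✓ 100010✓ 100101✓ 100111✓ 101001✓ 101101✓ 101110 110010✓ 110011✓ 110100✓ 110110✓ 110111✓ 111000✓ 111010✓ 111101✓
Round 1: -01001✓ -01101✓ -11010 0-1001 0-1010 001-01✓ 0011-1 1-0010 1-0111 1-1101 10-101 1001-1 101-01✓ 11-010 110-10✓ 110-11✓ 11001-✓ 1101-0 11011-✓ 1110-0
Round 2: -01-01 110-1-
PIs = {-01-01, -11010, 0-1001, 0-1010, 000000, 0011-1, 1-0010, 1-0111, 1-1101, 10-101, 1001-1, 101110, 11-010, 110-1-, 1101-0, 1110-0}
Coverage chart:
  m0: 000000 ←essential
  m9: -01-01,0-1001
  m10: 0-1010 ←essential
  m13: -01-01,0011-1
  m15: 0011-1 ←essential
  m25: 0-1001 ←essential
  m26: -11010,0-1010
  m34: 1-0010 ←essential
  m37: 10-101,1001-1
  m39: 1-0111,1001-1
  m41: -01-01 ←essential
  m45: -01-01,1-1101,10-101
  m46: 101110 ←essential
  m50: 1-0010,11-010,110-1-
  m51: 110-1- ←essential
  m52: 1101-0 ←essential
  m54: 110-1-,1101-0
  m56: 1110-0 ←essential
  m58: -11010,11-010,1110-0
  m61: 1-1101 ←essential
Essential: -01-01, 0-1001, 0-1010, 000000, 0011-1, 1-0010, 1-1101, 101110, 110-1-, 1101-0, 1110-0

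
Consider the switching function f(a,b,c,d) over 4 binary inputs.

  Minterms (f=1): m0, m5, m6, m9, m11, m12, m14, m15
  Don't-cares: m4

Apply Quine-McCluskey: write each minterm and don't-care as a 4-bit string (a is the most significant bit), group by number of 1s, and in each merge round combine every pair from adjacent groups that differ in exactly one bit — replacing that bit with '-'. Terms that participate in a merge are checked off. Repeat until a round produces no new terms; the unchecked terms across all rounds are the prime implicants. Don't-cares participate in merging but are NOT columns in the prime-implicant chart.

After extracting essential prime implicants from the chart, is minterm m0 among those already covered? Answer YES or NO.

YES

size-2^0 implicants → 0000(✓)  0100(✓)  0101(✓)  0110(✓)  1001(✓)  1011(✓)  1100(✓)  1110(✓)  1111(✓)
size-2^1 implicants → -100(✓)  -110(✓)  0-00  01-0(✓)  010-  1-11  10-1  11-0(✓)  111-
size-2^2 implicants → -1-0
Unchecked terms (primes): -1-0, 0-00, 010-, 1-11, 10-1, 111-
Minterm coverage:
  m0 ⊆ 0-00 [E]
  m5 ⊆ 010- [E]
  m6 ⊆ -1-0 [E]
  m9 ⊆ 10-1 [E]
  m11 ⊆ 1-11,10-1
  m12 ⊆ -1-0 [E]
  m14 ⊆ -1-0,111-
  m15 ⊆ 1-11,111-
E = {-1-0, 0-00, 010-, 10-1}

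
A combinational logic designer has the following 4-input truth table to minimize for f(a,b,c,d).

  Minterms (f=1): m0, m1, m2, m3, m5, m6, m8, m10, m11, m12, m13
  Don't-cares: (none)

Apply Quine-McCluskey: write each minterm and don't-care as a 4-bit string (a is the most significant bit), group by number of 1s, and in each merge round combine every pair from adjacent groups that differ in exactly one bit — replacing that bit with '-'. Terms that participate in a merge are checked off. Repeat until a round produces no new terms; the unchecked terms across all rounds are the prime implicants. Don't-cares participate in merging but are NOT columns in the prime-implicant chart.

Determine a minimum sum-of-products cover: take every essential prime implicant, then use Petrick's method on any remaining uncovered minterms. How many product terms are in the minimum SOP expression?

Round 0: 0000✓ 0001✓ 0010✓ 0011✓ 0101✓ 0110✓ 1000✓ 1010✓ 1011✓ 1100✓ 1101✓
Round 1: -000✓ -010✓ -011✓ -101 0-01 0-10 00-0✓ 00-1✓ 000-✓ 001-✓ 1-00 10-0✓ 101-✓ 110-
Round 2: -0-0 -01- 00--
PIs = {-0-0, -01-, -101, 0-01, 0-10, 00--, 1-00, 110-}
Coverage chart:
  m0: -0-0,00--
  m1: 0-01,00--
  m2: -0-0,-01-,0-10,00--
  m3: -01-,00--
  m5: -101,0-01
  m6: 0-10 ←essential
  m8: -0-0,1-00
  m10: -0-0,-01-
  m11: -01- ←essential
  m12: 1-00,110-
  m13: -101,110-
Essential: -01-, 0-10
Petrick residual → -0-0, 0-01, 110-
Min cover (5 terms): b'd' + b'c + a'c'd + a'cd' + abc'

5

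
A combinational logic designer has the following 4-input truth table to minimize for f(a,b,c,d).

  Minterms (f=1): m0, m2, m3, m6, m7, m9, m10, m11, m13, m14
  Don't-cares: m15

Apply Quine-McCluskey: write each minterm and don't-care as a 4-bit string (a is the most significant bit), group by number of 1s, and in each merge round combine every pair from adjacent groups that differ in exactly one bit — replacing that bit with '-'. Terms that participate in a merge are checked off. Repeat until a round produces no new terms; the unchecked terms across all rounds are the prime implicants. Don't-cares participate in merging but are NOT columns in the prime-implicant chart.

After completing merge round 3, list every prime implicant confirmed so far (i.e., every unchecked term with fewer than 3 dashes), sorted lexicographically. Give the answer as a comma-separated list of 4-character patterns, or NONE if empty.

00-0, 1--1

Round 0: 0000✓ 0010✓ 0011✓ 0110✓ 0111✓ 1001✓ 1010✓ 1011✓ 1101✓ 1110✓ 1111✓
Round 1: -010✓ -011✓ -110✓ -111✓ 0-10✓ 0-11✓ 00-0 001-✓ 011-✓ 1-01✓ 1-10✓ 1-11✓ 10-1✓ 101-✓ 11-1✓ 111-✓
Round 2: --10✓ --11✓ -01-✓ -11-✓ 0-1-✓ 1--1 1-1-✓
Round 3: --1-
PIs = {--1-, 00-0, 1--1}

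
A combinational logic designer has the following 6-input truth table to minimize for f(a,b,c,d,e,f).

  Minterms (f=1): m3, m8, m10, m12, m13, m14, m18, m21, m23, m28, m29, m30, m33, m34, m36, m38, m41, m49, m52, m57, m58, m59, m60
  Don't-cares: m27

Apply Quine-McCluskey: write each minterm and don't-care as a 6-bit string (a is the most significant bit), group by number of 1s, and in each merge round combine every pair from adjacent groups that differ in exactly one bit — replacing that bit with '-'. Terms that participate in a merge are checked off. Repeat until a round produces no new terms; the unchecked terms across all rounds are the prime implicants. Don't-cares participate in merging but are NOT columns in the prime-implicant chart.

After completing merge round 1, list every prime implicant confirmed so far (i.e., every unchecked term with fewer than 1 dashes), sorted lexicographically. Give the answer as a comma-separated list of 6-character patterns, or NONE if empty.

000011, 010010

size-2^0 implicants → 000011  001000(✓)  001010(✓)  001100(✓)  001101(✓)  001110(✓)  010010  010101(✓)  010111(✓)  011011(✓)  011100(✓)  011101(✓)  011110(✓)  100001(✓)  100010(✓)  100100(✓)  100110(✓)  101001(✓)  110001(✓)  110100(✓)  111001(✓)  111010(✓)  111011(✓)  111100(✓)
size-2^1 implicants → -11011  -11100  0-1100(✓)  0-1101(✓)  0-1110(✓)  001-00(✓)  001-10(✓)  0010-0(✓)  0011-0(✓)  00110-(✓)  01-101  0101-1  0111-0(✓)  01110-(✓)  1-0001(✓)  1-0100  1-1001(✓)  10-001(✓)  100-10  1001-0  11-001(✓)  11-100  1110-1  11101-
size-2^2 implicants → 0-11-0  0-110-  001--0  1--001
Unchecked terms (primes): -11011, -11100, 0-11-0, 0-110-, 000011, 001--0, 01-101, 010010, 0101-1, 1--001, 1-0100, 100-10, 1001-0, 11-100, 1110-1, 11101-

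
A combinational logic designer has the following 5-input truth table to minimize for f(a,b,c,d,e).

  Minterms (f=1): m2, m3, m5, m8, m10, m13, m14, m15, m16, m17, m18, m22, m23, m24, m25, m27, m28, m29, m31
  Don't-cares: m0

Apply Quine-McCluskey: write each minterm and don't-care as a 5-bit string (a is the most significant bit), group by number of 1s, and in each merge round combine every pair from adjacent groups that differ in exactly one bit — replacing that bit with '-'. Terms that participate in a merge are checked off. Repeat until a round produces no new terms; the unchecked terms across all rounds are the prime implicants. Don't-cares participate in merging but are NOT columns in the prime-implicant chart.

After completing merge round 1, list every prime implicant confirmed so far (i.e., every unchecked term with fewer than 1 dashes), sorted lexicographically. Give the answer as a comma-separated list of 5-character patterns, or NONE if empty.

Round 0: 00000✓ 00010✓ 00011✓ 00101✓ 01000✓ 01010✓ 01101✓ 01110✓ 01111✓ 10000✓ 10001✓ 10010✓ 10110✓ 10111✓ 11000✓ 11001✓ 11011✓ 11100✓ 11101✓ 11111✓
Round 1: -0000✓ -0010✓ -1000✓ -1101✓ -1111✓ 0-000✓ 0-010✓ 0-101 000-0✓ 0001- 01-10 010-0✓ 011-1✓ 0111- 1-000✓ 1-001✓ 1-111 10-10 100-0✓ 1000-✓ 1011- 11-00✓ 11-01✓ 11-11✓ 110-1✓ 1100-✓ 111-1✓ 1110-✓
Round 2: --000 -00-0 -11-1 0-0-0 1-00- 11--1 11-0-
PIs = {--000, -00-0, -11-1, 0-0-0, 0-101, 0001-, 01-10, 0111-, 1-00-, 1-111, 10-10, 1011-, 11--1, 11-0-}

NONE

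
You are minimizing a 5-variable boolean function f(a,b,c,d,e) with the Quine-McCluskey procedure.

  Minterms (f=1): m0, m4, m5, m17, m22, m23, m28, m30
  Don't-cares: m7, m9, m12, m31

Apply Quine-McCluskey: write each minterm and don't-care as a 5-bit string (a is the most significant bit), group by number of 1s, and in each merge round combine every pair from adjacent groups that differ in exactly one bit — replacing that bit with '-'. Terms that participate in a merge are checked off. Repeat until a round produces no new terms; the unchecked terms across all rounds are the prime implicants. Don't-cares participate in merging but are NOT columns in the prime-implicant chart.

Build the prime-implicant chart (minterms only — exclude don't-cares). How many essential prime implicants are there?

[col 0] 00000*, 00100*, 00101*, 00111*, 01001, 01100*, 10001, 10110*, 10111*, 11100*, 11110*, 11111*
[col 1] -0111, -1100, 0-100, 00-00, 001-1, 0010-, 1-110*, 1-111*, 1011-*, 111-0, 1111-*
[col 2] 1-11-
Prime implicants: -0111, -1100, 0-100, 00-00, 001-1, 0010-, 01001, 1-11-, 10001, 111-0
PI chart (minterm → PIs covering it):
  0 | 00-00  (sole → essential)
  4 | 0-100,00-00,0010-
  5 | 001-1,0010-
  17 | 10001  (sole → essential)
  22 | 1-11-  (sole → essential)
  23 | -0111,1-11-
  28 | -1100,111-0
  30 | 1-11-,111-0
Essential prime implicants: 00-00, 1-11-, 10001

3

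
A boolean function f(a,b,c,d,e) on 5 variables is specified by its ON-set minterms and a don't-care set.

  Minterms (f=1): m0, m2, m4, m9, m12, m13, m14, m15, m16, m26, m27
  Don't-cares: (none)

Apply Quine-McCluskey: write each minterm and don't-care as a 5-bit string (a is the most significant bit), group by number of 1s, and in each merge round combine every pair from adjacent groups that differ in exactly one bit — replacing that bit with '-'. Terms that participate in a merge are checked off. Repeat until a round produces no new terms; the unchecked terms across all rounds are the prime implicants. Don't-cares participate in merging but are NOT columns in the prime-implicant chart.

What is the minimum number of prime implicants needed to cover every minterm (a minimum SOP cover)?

[col 0] 00000*, 00010*, 00100*, 01001*, 01100*, 01101*, 01110*, 01111*, 10000*, 11010*, 11011*
[col 1] -0000, 0-100, 00-00, 000-0, 01-01, 011-0*, 011-1*, 0110-*, 0111-*, 1101-
[col 2] 011--
Prime implicants: -0000, 0-100, 00-00, 000-0, 01-01, 011--, 1101-
PI chart (minterm → PIs covering it):
  0 | -0000,00-00,000-0
  2 | 000-0  (sole → essential)
  4 | 0-100,00-00
  9 | 01-01  (sole → essential)
  12 | 0-100,011--
  13 | 01-01,011--
  14 | 011--  (sole → essential)
  15 | 011--  (sole → essential)
  16 | -0000  (sole → essential)
  26 | 1101-  (sole → essential)
  27 | 1101-  (sole → essential)
Essential prime implicants: -0000, 000-0, 01-01, 011--, 1101-
Petrick residual → 0-100
Minimum SOP uses 6 PIs: b'c'd'e' + a'cd'e' + a'b'c'e' + a'bd'e + a'bc + abc'd

6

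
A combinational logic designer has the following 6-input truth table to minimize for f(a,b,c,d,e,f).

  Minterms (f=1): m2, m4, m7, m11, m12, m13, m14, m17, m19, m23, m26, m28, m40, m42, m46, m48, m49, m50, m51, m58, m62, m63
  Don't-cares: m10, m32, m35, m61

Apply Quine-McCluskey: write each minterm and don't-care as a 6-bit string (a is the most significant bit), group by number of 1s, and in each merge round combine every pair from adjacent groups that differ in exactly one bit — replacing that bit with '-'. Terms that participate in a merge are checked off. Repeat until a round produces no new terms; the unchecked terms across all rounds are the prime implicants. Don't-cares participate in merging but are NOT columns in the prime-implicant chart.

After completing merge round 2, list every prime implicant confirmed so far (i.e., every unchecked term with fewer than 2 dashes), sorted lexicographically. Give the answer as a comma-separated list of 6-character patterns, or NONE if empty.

0-0111, 0-1100, 00-010, 00-100, 00101-, 0011-0, 00110-, 010-11, 1-0000, 1-0011, 10-000, 1010-0, 11-010, 1111-1, 11111-

Round 0: 000010✓ 000100✓ 000111✓ 001010✓ 001011✓ 001100✓ 001101✓ 001110✓ 010001✓ 010011✓ 010111✓ 011010✓ 011100✓ 100000✓ 100011✓ 101000✓ 101010✓ 101110✓ 110000✓ 110001✓ 110010✓ 110011✓ 111010✓ 111101✓ 111110✓ 111111✓
Round 1: -01010✓ -01110✓ -10001✓ -10011✓ -11010✓ 0-0111 0-1010✓ 0-1100 00-010 00-100 001-10✓ 00101- 0011-0 00110- 010-11 0100-1✓ 1-0000 1-0011 1-1010✓ 1-1110✓ 10-000 101-10✓ 1010-0 11-010 1100-0✓ 1100-1✓ 11000-✓ 11001-✓ 111-10✓ 1111-1 11111-
Round 2: --1010 -01-10 -100-1 1-1-10 1100--
PIs = {--1010, -01-10, -100-1, 0-0111, 0-1100, 00-010, 00-100, 00101-, 0011-0, 00110-, 010-11, 1-0000, 1-0011, 1-1-10, 10-000, 1010-0, 11-010, 1100--, 1111-1, 11111-}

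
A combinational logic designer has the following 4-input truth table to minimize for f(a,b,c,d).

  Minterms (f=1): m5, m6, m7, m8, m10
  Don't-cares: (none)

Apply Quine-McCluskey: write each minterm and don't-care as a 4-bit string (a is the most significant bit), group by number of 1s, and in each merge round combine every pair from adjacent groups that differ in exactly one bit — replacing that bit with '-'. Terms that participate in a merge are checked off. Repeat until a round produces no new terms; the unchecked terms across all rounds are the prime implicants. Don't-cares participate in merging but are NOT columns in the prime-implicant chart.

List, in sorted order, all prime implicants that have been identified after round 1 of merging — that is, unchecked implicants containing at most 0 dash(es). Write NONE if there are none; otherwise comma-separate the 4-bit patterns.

NONE

Round 0: 0101✓ 0110✓ 0111✓ 1000✓ 1010✓
Round 1: 01-1 011- 10-0
PIs = {01-1, 011-, 10-0}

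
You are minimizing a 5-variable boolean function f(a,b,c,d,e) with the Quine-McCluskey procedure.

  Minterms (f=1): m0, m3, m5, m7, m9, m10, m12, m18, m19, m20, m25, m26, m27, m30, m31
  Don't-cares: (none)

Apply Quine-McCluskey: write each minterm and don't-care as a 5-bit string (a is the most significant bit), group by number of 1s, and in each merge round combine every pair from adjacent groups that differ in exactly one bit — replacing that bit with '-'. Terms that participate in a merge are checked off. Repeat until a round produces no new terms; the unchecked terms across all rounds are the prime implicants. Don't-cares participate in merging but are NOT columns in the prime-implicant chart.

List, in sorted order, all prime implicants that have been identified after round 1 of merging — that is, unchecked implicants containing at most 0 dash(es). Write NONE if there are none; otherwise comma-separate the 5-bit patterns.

[col 0] 00000, 00011*, 00101*, 00111*, 01001*, 01010*, 01100, 10010*, 10011*, 10100, 11001*, 11010*, 11011*, 11110*, 11111*
[col 1] -0011, -1001, -1010, 00-11, 001-1, 1-010*, 1-011*, 1001-*, 11-10*, 11-11*, 110-1, 1101-*, 1111-*
[col 2] 1-01-, 11-1-
Prime implicants: -0011, -1001, -1010, 00-11, 00000, 001-1, 01100, 1-01-, 10100, 11-1-, 110-1

00000, 01100, 10100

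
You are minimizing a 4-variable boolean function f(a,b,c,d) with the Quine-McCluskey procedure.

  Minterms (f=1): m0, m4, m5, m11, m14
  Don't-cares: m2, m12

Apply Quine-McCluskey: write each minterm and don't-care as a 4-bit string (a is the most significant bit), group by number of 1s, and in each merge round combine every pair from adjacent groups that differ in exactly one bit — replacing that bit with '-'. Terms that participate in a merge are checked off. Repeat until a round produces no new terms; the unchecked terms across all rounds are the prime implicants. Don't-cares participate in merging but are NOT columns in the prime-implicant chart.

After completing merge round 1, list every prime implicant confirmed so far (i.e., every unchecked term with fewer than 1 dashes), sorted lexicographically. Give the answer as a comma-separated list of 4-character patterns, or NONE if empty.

1011

Round 0: 0000✓ 0010✓ 0100✓ 0101✓ 1011 1100✓ 1110✓
Round 1: -100 0-00 00-0 010- 11-0
PIs = {-100, 0-00, 00-0, 010-, 1011, 11-0}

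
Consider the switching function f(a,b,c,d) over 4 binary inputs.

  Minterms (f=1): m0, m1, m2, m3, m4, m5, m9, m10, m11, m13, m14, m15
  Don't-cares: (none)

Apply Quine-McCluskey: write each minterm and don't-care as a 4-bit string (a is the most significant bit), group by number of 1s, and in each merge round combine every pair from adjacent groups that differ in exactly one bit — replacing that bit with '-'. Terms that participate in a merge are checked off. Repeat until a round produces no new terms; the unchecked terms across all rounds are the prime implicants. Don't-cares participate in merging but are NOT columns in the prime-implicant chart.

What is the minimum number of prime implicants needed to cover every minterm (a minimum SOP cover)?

4

size-2^0 implicants → 0000(✓)  0001(✓)  0010(✓)  0011(✓)  0100(✓)  0101(✓)  1001(✓)  1010(✓)  1011(✓)  1101(✓)  1110(✓)  1111(✓)
size-2^1 implicants → -001(✓)  -010(✓)  -011(✓)  -101(✓)  0-00(✓)  0-01(✓)  00-0(✓)  00-1(✓)  000-(✓)  001-(✓)  010-(✓)  1-01(✓)  1-10(✓)  1-11(✓)  10-1(✓)  101-(✓)  11-1(✓)  111-(✓)
size-2^2 implicants → --01  -0-1  -01-  0-0-  00--  1--1  1-1-
Unchecked terms (primes): --01, -0-1, -01-, 0-0-, 00--, 1--1, 1-1-
Minterm coverage:
  m0 ⊆ 0-0-,00--
  m1 ⊆ --01,-0-1,0-0-,00--
  m2 ⊆ -01-,00--
  m3 ⊆ -0-1,-01-,00--
  m4 ⊆ 0-0- [E]
  m5 ⊆ --01,0-0-
  m9 ⊆ --01,-0-1,1--1
  m10 ⊆ -01-,1-1-
  m11 ⊆ -0-1,-01-,1--1,1-1-
  m13 ⊆ --01,1--1
  m14 ⊆ 1-1- [E]
  m15 ⊆ 1--1,1-1-
E = {0-0-, 1-1-}
Petrick residual → --01, -01-
Cover = c'd + b'c + a'c' + ac  |cover|=4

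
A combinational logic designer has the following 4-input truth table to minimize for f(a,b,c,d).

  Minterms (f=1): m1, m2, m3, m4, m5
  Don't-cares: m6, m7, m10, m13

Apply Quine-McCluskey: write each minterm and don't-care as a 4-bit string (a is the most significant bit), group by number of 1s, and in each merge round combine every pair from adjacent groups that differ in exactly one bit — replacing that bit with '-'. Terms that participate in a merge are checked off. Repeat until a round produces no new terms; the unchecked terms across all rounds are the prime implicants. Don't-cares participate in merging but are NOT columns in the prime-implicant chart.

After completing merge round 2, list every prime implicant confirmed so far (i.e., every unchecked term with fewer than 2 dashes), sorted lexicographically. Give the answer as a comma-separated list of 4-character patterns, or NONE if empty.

-010, -101

Round 0: 0001✓ 0010✓ 0011✓ 0100✓ 0101✓ 0110✓ 0111✓ 1010✓ 1101✓
Round 1: -010 -101 0-01✓ 0-10✓ 0-11✓ 00-1✓ 001-✓ 01-0✓ 01-1✓ 010-✓ 011-✓
Round 2: 0--1 0-1- 01--
PIs = {-010, -101, 0--1, 0-1-, 01--}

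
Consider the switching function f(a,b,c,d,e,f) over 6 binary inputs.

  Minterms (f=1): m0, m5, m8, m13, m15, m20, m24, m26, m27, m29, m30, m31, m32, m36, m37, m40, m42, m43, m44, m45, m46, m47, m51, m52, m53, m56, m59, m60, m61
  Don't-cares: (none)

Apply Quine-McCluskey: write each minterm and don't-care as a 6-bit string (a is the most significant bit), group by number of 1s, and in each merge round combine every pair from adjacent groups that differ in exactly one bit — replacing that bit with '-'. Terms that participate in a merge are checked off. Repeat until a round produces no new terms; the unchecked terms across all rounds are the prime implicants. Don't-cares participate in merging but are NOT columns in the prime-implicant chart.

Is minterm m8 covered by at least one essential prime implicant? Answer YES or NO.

YES

[col 0] 000000*, 000101*, 001000*, 001101*, 001111*, 010100*, 011000*, 011010*, 011011*, 011101*, 011110*, 011111*, 100000*, 100100*, 100101*, 101000*, 101010*, 101011*, 101100*, 101101*, 101110*, 101111*, 110011*, 110100*, 110101*, 111000*, 111011*, 111100*, 111101*
[col 1] -00000*, -00101*, -01000*, -01101*, -01111*, -10100, -11000*, -11011, -11101*, 0-1000*, 0-1101*, 0-1111*, 00-000*, 00-101*, 0011-1*, 011-10*, 011-11*, 0110-0, 01101-*, 0111-1*, 01111-*, 1-0100*, 1-0101*, 1-1000*, 1-1011, 1-1100*, 1-1101*, 10-000*, 10-100*, 10-101*, 100-00*, 10010-*, 101-00*, 101-10*, 101-11*, 1010-0*, 10101-*, 1011-0*, 1011-1*, 10110-*, 10111-*, 11-011, 11-100*, 11-101*, 11010-*, 111-00*, 11110-*
[col 2] --1000, --1101, -0-000, -0-101, -011-1, 0-11-1, 011-1-, 1--100*, 1--101*, 1-010-*, 1-1-00, 1-110-*, 10--00, 10-10-*, 101--0, 101-1-, 1011--, 11-10-*
[col 3] 1--10-
Prime implicants: --1000, --1101, -0-000, -0-101, -011-1, -10100, -11011, 0-11-1, 011-1-, 0110-0, 1--10-, 1-1-00, 1-1011, 10--00, 101--0, 101-1-, 1011--, 11-011
PI chart (minterm → PIs covering it):
  0 | -0-000  (sole → essential)
  5 | -0-101  (sole → essential)
  8 | --1000,-0-000
  13 | --1101,-0-101,-011-1,0-11-1
  15 | -011-1,0-11-1
  20 | -10100  (sole → essential)
  24 | --1000,0110-0
  26 | 011-1-,0110-0
  27 | -11011,011-1-
  29 | --1101,0-11-1
  30 | 011-1-  (sole → essential)
  31 | 0-11-1,011-1-
  32 | -0-000,10--00
  36 | 1--10-,10--00
  37 | -0-101,1--10-
  40 | --1000,-0-000,1-1-00,10--00,101--0
  42 | 101--0,101-1-
  43 | 1-1011,101-1-
  44 | 1--10-,1-1-00,10--00,101--0,1011--
  45 | --1101,-0-101,-011-1,1--10-,1011--
  46 | 101--0,101-1-,1011--
  47 | -011-1,101-1-,1011--
  51 | 11-011  (sole → essential)
  52 | -10100,1--10-
  53 | 1--10-  (sole → essential)
  56 | --1000,1-1-00
  59 | -11011,1-1011,11-011
  60 | 1--10-,1-1-00
  61 | --1101,1--10-
Essential prime implicants: -0-000, -0-101, -10100, 011-1-, 1--10-, 11-011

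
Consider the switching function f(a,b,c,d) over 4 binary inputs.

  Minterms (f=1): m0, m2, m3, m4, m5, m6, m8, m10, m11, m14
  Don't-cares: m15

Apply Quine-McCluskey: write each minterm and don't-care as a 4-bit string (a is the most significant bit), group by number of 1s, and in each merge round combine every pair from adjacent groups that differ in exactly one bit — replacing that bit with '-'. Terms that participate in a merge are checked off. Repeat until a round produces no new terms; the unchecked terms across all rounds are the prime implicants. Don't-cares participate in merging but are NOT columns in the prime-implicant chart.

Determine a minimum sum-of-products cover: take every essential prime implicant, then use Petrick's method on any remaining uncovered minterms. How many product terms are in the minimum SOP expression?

size-2^0 implicants → 0000(✓)  0010(✓)  0011(✓)  0100(✓)  0101(✓)  0110(✓)  1000(✓)  1010(✓)  1011(✓)  1110(✓)  1111(✓)
size-2^1 implicants → -000(✓)  -010(✓)  -011(✓)  -110(✓)  0-00(✓)  0-10(✓)  00-0(✓)  001-(✓)  01-0(✓)  010-  1-10(✓)  1-11(✓)  10-0(✓)  101-(✓)  111-(✓)
size-2^2 implicants → --10  -0-0  -01-  0--0  1-1-
Unchecked terms (primes): --10, -0-0, -01-, 0--0, 010-, 1-1-
Minterm coverage:
  m0 ⊆ -0-0,0--0
  m2 ⊆ --10,-0-0,-01-,0--0
  m3 ⊆ -01- [E]
  m4 ⊆ 0--0,010-
  m5 ⊆ 010- [E]
  m6 ⊆ --10,0--0
  m8 ⊆ -0-0 [E]
  m10 ⊆ --10,-0-0,-01-,1-1-
  m11 ⊆ -01-,1-1-
  m14 ⊆ --10,1-1-
E = {-0-0, -01-, 010-}
Petrick residual → --10
Cover = cd' + b'd' + b'c + a'bc'  |cover|=4

4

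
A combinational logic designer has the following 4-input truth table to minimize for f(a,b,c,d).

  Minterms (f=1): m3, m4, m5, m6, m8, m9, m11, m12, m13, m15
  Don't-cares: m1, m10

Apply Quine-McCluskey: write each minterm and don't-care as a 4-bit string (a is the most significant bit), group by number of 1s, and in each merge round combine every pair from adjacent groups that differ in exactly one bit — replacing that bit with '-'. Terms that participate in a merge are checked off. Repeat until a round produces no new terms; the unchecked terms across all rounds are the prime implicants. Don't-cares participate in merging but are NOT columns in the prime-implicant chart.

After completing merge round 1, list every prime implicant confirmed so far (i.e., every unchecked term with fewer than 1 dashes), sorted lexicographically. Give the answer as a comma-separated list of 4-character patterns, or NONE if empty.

Round 0: 0001✓ 0011✓ 0100✓ 0101✓ 0110✓ 1000✓ 1001✓ 1010✓ 1011✓ 1100✓ 1101✓ 1111✓
Round 1: -001✓ -011✓ -100✓ -101✓ 0-01✓ 00-1✓ 01-0 010-✓ 1-00✓ 1-01✓ 1-11✓ 10-0✓ 10-1✓ 100-✓ 101-✓ 11-1✓ 110-✓
Round 2: --01 -0-1 -10- 1--1 1-0- 10--
PIs = {--01, -0-1, -10-, 01-0, 1--1, 1-0-, 10--}

NONE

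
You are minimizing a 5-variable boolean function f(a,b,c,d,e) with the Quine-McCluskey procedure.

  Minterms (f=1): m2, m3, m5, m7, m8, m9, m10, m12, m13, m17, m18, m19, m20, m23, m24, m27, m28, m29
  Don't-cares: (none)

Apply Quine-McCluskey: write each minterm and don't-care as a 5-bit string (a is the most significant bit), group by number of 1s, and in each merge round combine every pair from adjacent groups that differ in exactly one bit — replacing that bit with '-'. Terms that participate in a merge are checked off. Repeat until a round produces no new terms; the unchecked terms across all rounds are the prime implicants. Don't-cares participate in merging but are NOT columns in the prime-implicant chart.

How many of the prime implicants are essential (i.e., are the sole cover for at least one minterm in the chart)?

size-2^0 implicants → 00010(✓)  00011(✓)  00101(✓)  00111(✓)  01000(✓)  01001(✓)  01010(✓)  01100(✓)  01101(✓)  10001(✓)  10010(✓)  10011(✓)  10100(✓)  10111(✓)  11000(✓)  11011(✓)  11100(✓)  11101(✓)
size-2^1 implicants → -0010(✓)  -0011(✓)  -0111(✓)  -1000(✓)  -1100(✓)  -1101(✓)  0-010  0-101  00-11(✓)  0001-(✓)  001-1  01-00(✓)  01-01(✓)  010-0  0100-(✓)  0110-(✓)  1-011  1-100  10-11(✓)  100-1  1001-(✓)  11-00(✓)  1110-(✓)
size-2^2 implicants → -0-11  -001-  -1-00  -110-  01-0-
Unchecked terms (primes): -0-11, -001-, -1-00, -110-, 0-010, 0-101, 001-1, 01-0-, 010-0, 1-011, 1-100, 100-1
Minterm coverage:
  m2 ⊆ -001-,0-010
  m3 ⊆ -0-11,-001-
  m5 ⊆ 0-101,001-1
  m7 ⊆ -0-11,001-1
  m8 ⊆ -1-00,01-0-,010-0
  m9 ⊆ 01-0- [E]
  m10 ⊆ 0-010,010-0
  m12 ⊆ -1-00,-110-,01-0-
  m13 ⊆ -110-,0-101,01-0-
  m17 ⊆ 100-1 [E]
  m18 ⊆ -001- [E]
  m19 ⊆ -0-11,-001-,1-011,100-1
  m20 ⊆ 1-100 [E]
  m23 ⊆ -0-11 [E]
  m24 ⊆ -1-00 [E]
  m27 ⊆ 1-011 [E]
  m28 ⊆ -1-00,-110-,1-100
  m29 ⊆ -110- [E]
E = {-0-11, -001-, -1-00, -110-, 01-0-, 1-011, 1-100, 100-1}

8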